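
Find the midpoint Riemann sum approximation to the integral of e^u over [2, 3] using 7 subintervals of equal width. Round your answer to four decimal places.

Δu = (3 − 2)/7 = 1/7.
Midpoints: 29/14, 31/14, 33/14, 2.5, 37/14, 39/14, 41/14.
f(29/14) ≈ 7.9362, f(31/14) ≈ 9.1549, f(33/14) ≈ 10.5607, f(2.5) ≈ 12.1825, f(37/14) ≈ 14.0533, f(39/14) ≈ 16.2114, f(41/14) ≈ 18.7009.
Sum = Δu · [f(29/14) + f(31/14) + f(33/14) + ...].
Sum ≈ 12.6857.

12.6857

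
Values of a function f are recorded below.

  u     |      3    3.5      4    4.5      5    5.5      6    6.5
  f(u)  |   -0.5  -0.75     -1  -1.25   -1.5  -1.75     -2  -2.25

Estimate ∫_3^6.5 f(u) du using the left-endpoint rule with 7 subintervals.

Δu = 0.5.
Sum = 0.5·[(-0.5) + (-0.75) + (-1) + (-1.25) + (-1.5) + (-1.75) + (-2)] = -4.375.

-4.375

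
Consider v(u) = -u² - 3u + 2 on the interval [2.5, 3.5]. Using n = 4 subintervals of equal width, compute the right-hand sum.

Δu = (3.5 − 2.5)/4 = 0.25.
Right endpoints: 2.75, 3, 3.25, 3.5.
v(2.75) = -13.8125, v(3) = -16, v(3.25) = -18.3125, v(3.5) = -20.75.
Sum = Δu · [v(2.75) + v(3) + v(3.25) + v(3.5)].
Sum = -17.21875.

-17.21875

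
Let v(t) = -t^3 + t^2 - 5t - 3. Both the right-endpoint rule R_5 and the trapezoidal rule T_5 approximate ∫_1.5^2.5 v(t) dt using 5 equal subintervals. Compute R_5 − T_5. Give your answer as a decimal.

-1.325

R_5 = -18.775.
T_5 = -17.45.
R_5 − T_5 = -1.325.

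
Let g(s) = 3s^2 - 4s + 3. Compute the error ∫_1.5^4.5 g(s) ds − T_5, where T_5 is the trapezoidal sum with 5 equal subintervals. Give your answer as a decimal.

Exact integral: ∫_1.5^4.5 g(s) ds = 60.75.
T_5 = 61.29.
Error = 60.75 − 61.29 = -0.54.

-0.54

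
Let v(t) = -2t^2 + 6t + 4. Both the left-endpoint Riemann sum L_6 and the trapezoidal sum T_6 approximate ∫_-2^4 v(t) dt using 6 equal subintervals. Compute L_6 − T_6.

L_6 = 4.
T_6 = 10.
L_6 − T_6 = -6.

-6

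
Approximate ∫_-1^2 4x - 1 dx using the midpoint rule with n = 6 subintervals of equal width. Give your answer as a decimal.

3

Δx = (2 − (-1))/6 = 0.5.
Midpoints: -0.75, -0.25, 0.25, 0.75, 1.25, 1.75.
f(-0.75) = -4, f(-0.25) = -2, f(0.25) = 0, f(0.75) = 2, f(1.25) = 4, f(1.75) = 6.
Sum = Δx · [f(-0.75) + f(-0.25) + f(0.25) + ...].
Sum = 3.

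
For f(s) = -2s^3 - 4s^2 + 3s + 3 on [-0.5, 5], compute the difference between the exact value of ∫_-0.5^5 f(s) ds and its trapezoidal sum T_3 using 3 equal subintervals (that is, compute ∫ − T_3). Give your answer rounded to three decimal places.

53.918

Exact integral: ∫_-0.5^5 f(s) ds ≈ -425.67708.
T_3 ≈ -479.59491.
Error ≈ -425.67708 − (-479.59491) ≈ 53.918.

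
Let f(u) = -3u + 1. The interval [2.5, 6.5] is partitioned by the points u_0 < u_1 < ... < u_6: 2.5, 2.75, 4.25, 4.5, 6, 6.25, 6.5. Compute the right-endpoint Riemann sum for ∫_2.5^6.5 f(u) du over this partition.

Subinterval widths: 0.25, 1.5, 0.25, 1.5, 0.25, 0.25.
Right endpoints: 2.75, 4.25, 4.5, 6, 6.25, 6.5.
f(2.75) = -7.25, f(4.25) = -11.75, f(4.5) = -12.5, f(6) = -17, f(6.25) = -17.75, f(6.5) = -18.5.
Sum = Σ Δu_i · f(u_i).
Sum = -57.125.

-57.125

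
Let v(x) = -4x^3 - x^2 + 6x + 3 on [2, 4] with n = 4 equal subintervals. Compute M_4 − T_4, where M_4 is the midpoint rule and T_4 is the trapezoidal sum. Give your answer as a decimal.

M_4 = -215.125.
T_4 = -219.75.
M_4 − T_4 = 4.625.

4.625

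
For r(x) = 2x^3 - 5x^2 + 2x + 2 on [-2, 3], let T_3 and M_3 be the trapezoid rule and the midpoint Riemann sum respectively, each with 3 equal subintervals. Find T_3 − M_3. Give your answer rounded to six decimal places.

-6.944444

T_3 ≈ -15.46296296.
M_3 ≈ -8.51851852.
T_3 − M_3 ≈ -6.944444.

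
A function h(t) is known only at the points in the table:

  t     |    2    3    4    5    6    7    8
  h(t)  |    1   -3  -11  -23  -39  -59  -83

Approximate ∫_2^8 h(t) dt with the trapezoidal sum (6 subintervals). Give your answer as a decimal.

-176

Δt = 1.
T_6 = (1/2)·[1 + 2·(-3) + 2·(-11) + 2·(-23) + 2·(-39) + 2·(-59) + (-83)] = -176.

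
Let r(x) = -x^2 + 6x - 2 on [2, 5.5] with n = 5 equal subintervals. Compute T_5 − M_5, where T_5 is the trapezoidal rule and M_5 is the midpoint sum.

T_5 = 18.6725.
M_5 = 19.10125.
T_5 − M_5 = -0.42875.

-0.42875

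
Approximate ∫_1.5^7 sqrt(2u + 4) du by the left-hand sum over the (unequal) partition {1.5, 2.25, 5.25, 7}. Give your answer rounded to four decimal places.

17.3945

Subinterval widths: 0.75, 3, 1.75.
Left endpoints: 1.5, 2.25, 5.25.
f(1.5) ≈ 2.6458, f(2.25) ≈ 2.9155, f(5.25) ≈ 3.8079.
Sum = Σ Δu_i · f(u_i).
Sum ≈ 17.3945.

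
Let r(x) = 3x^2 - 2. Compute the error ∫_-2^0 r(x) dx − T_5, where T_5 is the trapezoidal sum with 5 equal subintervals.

Exact integral: ∫_-2^0 r(x) dx = 4.
T_5 = 4.16.
Error = 4 − 4.16 = -0.16.

-0.16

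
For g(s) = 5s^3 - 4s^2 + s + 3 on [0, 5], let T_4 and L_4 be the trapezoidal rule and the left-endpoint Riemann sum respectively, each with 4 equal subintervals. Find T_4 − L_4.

331.25

T_4 = 685.703125.
L_4 = 354.453125.
T_4 − L_4 = 331.25.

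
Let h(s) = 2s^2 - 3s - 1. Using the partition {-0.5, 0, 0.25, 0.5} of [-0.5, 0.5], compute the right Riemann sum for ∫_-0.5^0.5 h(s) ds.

Subinterval widths: 0.5, 0.25, 0.25.
Right endpoints: 0, 0.25, 0.5.
h(0) = -1, h(0.25) = -1.625, h(0.5) = -2.
Sum = Σ Δs_i · h(s_i).
Sum = -1.40625.

-1.40625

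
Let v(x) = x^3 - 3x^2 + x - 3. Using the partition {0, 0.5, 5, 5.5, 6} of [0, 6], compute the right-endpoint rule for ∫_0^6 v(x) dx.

Subinterval widths: 0.5, 4.5, 0.5, 0.5.
Right endpoints: 0.5, 5, 5.5, 6.
v(0.5) = -3.125, v(5) = 52, v(5.5) = 78.125, v(6) = 111.
Sum = Σ Δx_i · v(x_i).
Sum = 327.

327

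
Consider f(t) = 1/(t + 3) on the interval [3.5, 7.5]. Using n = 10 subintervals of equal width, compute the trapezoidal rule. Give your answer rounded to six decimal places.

Δt = (7.5 − 3.5)/10 = 0.4.
f(3.5) = 2/13, f(3.9) = 10/69, f(4.3) = 10/73, f(4.7) = 10/77, f(5.1) = 10/81, f(5.5) = 2/17, f(5.9) = 10/89, f(6.3) = 10/93, f(6.7) = 10/97, f(7.1) = 10/101, f(7.5) = 2/21.
T_10 = (Δt/2)·[f(t_0) + 2f(t_1) + ... + 2f(t_{9}) + f(t_10)].
Sum ≈ 0.479768.

0.479768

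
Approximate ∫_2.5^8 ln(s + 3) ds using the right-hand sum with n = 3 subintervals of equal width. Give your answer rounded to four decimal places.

Δs = (8 − 2.5)/3 = 11/6.
Right endpoints: 13/3, 37/6, 8.
f(13/3) ≈ 1.9924, f(37/6) ≈ 2.2156, f(8) ≈ 2.3979.
Sum = Δs · [f(13/3) + f(37/6) + f(8)].
Sum ≈ 12.1108.

12.1108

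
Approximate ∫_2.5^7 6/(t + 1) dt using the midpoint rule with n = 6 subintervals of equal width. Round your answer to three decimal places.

4.951

Δt = (7 − 2.5)/6 = 0.75.
Midpoints: 2.875, 3.625, 4.375, 5.125, 5.875, 6.625.
f(2.875) = 48/31, f(3.625) = 48/37, f(4.375) = 48/43, f(5.125) = 48/49, f(5.875) = 48/55, f(6.625) = 48/61.
Sum = Δt · [f(2.875) + f(3.625) + f(4.375) + ...].
Sum ≈ 4.951.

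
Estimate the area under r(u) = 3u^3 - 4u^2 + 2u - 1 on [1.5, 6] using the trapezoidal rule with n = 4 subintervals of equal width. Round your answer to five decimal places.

742.19238

Δu = (6 − 1.5)/4 = 1.125.
r(1.5) = 3.125, r(2.625) = 15847/512, r(3.75) = 108.453125, r(4.875) = 133765/512, r(6) = 515.
T_4 = (Δu/2)·[r(u_0) + 2r(u_1) + 2r(u_2) + 2r(u_3) + r(u_4)].
Sum ≈ 742.19238.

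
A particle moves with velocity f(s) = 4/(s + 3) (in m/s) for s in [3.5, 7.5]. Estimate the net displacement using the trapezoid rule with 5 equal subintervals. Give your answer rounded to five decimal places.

Δs = (7.5 − 3.5)/5 = 0.8.
f(3.5) = 8/13, f(4.3) = 40/73, f(5.1) = 40/81, f(5.9) = 40/89, f(6.7) = 40/97, f(7.5) = 8/21.
T_5 = (Δs/2)·[f(s_0) + 2f(s_1) + ... + 2f(s_{4}) + f(s_5)].
Sum ≈ 1.92140.

1.92140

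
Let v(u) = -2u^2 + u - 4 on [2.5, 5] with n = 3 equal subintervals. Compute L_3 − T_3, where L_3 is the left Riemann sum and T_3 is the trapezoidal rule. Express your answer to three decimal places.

14.583

L_3 ≈ -59.53704.
T_3 ≈ -74.12037.
L_3 − T_3 ≈ 14.583.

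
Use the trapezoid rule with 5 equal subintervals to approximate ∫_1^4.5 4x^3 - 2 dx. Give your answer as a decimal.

411.495

Δx = (4.5 − 1)/5 = 0.7.
f(1) = 2, f(1.7) = 17.652, f(2.4) = 53.296, f(3.1) = 117.164, f(3.8) = 217.488, f(4.5) = 362.5.
T_5 = (Δx/2)·[f(x_0) + 2f(x_1) + ... + 2f(x_{4}) + f(x_5)].
Sum = 411.495.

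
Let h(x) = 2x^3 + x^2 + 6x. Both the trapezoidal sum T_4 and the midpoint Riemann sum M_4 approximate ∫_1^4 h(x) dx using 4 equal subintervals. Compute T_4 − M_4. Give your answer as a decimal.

T_4 = 198.
M_4 = 191.25.
T_4 − M_4 = 6.75.

6.75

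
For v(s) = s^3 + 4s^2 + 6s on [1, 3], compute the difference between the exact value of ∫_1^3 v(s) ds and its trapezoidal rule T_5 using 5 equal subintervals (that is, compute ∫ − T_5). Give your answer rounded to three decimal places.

Exact integral: ∫_1^3 v(s) ds ≈ 78.66667.
T_5 = 79.2.
Error ≈ 78.66667 − 79.2 ≈ -0.533.

-0.533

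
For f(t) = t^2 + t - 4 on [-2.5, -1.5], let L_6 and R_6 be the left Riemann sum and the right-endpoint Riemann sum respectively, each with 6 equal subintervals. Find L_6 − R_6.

0.5

L_6 ≈ -1.662037.
R_6 ≈ -2.162037.
L_6 − R_6 = 0.5.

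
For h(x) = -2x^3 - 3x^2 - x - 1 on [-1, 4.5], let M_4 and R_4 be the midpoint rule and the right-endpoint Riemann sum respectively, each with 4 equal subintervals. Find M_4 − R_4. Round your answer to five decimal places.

205.25098

M_4 ≈ -300.0830078.
R_4 ≈ -505.3339844.
M_4 − R_4 ≈ 205.25098.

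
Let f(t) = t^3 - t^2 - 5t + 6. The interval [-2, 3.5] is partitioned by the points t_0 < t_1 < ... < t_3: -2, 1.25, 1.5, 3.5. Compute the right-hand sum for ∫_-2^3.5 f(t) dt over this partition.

Subinterval widths: 3.25, 0.25, 2.
Right endpoints: 1.25, 1.5, 3.5.
f(1.25) = 0.140625, f(1.5) = -0.375, f(3.5) = 19.125.
Sum = Σ Δt_i · f(t_i).
Sum = 38.61328125.

38.61328125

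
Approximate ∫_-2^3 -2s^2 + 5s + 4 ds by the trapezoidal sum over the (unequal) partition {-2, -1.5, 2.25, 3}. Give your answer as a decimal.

-8.59375

Subinterval widths: 0.5, 3.75, 0.75.
f(-2) = -14, f(-1.5) = -8, f(2.25) = 5.125, f(3) = 1.
On each subinterval the trapezoid contributes (Δs_i/2)·[f(s_{i-1}) + f(s_i)].
Sum = -8.59375.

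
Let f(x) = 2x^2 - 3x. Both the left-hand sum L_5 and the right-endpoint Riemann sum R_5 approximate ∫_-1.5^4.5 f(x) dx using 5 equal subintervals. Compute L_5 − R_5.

L_5 = 28.08.
R_5 = 49.68.
L_5 − R_5 = -21.6.

-21.6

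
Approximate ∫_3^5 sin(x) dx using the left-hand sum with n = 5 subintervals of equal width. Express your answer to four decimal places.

Δx = (5 − 3)/5 = 0.4.
Left endpoints: 3, 3.4, 3.8, 4.2, 4.6.
f(3) ≈ 0.1411, f(3.4) ≈ -0.2555, f(3.8) ≈ -0.6119, f(4.2) ≈ -0.8716, f(4.6) ≈ -0.9937.
Sum = Δx · [f(3) + f(3.4) + f(3.8) + f(4.2) + f(4.6)].
Sum ≈ -1.0366.

-1.0366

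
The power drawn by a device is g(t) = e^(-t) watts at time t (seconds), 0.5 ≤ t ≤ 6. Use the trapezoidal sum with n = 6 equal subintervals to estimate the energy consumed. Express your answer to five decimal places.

0.64577

Δt = (6 − 0.5)/6 = 11/12.
g(0.5) ≈ 0.60653, g(17/12) ≈ 0.24252, g(7/3) ≈ 0.09697, g(3.25) ≈ 0.03877, g(25/6) ≈ 0.01550, g(61/12) ≈ 0.00620, g(6) ≈ 0.00248.
T_6 = (Δt/2)·[g(t_0) + 2g(t_1) + ... + 2g(t_{5}) + g(t_6)].
Sum ≈ 0.64577.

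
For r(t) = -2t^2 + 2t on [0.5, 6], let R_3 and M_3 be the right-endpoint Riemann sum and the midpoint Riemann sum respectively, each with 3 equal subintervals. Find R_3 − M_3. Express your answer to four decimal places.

R_3 ≈ -169.787037.
M_3 ≈ -105.085648.
R_3 − M_3 ≈ -64.7014.

-64.7014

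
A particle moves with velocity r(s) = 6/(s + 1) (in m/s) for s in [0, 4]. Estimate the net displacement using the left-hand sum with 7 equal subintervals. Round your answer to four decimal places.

11.1801

Δs = (4 − 0)/7 = 4/7.
Left endpoints: 0, 4/7, 8/7, 12/7, 16/7, 20/7, 24/7.
r(0) = 6, r(4/7) = 42/11, r(8/7) = 2.8, r(12/7) = 42/19, r(16/7) = 42/23, r(20/7) = 14/9, r(24/7) = 42/31.
Sum = Δs · [r(0) + r(4/7) + r(8/7) + ...].
Sum ≈ 11.1801.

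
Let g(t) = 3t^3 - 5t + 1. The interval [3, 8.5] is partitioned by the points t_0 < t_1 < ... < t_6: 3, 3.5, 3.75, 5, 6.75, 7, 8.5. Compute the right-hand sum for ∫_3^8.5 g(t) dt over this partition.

5037.296875

Subinterval widths: 0.5, 0.25, 1.25, 1.75, 0.25, 1.5.
Right endpoints: 3.5, 3.75, 5, 6.75, 7, 8.5.
g(3.5) = 112.125, g(3.75) = 140.453125, g(5) = 351, g(6.75) = 889.890625, g(7) = 995, g(8.5) = 1800.875.
Sum = Σ Δt_i · g(t_i).
Sum = 5037.296875.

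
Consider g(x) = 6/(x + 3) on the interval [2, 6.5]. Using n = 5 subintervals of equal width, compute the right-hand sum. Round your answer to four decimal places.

3.6070

Δx = (6.5 − 2)/5 = 0.9.
Right endpoints: 2.9, 3.8, 4.7, 5.6, 6.5.
g(2.9) = 60/59, g(3.8) = 15/17, g(4.7) = 60/77, g(5.6) = 30/43, g(6.5) = 12/19.
Sum = Δx · [g(2.9) + g(3.8) + g(4.7) + g(5.6) + g(6.5)].
Sum ≈ 3.6070.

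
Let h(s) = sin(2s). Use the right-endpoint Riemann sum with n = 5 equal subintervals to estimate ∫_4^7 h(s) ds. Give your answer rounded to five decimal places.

Δs = (7 − 4)/5 = 0.6.
Right endpoints: 4.6, 5.2, 5.8, 6.4, 7.
h(4.6) ≈ 0.22289, h(5.2) ≈ -0.82783, h(5.8) ≈ -0.82283, h(6.4) ≈ 0.23151, h(7) ≈ 0.99061.
Sum = Δs · [h(4.6) + h(5.2) + h(5.8) + h(6.4) + h(7)].
Sum ≈ -0.12339.

-0.12339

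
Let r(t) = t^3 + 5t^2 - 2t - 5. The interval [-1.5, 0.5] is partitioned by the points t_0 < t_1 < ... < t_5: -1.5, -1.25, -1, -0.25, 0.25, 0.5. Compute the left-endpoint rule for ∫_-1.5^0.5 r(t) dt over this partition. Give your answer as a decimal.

-0.3359375

Subinterval widths: 0.25, 0.25, 0.75, 0.5, 0.25.
Left endpoints: -1.5, -1.25, -1, -0.25, 0.25.
r(-1.5) = 5.875, r(-1.25) = 3.359375, r(-1) = 1, r(-0.25) = -4.203125, r(0.25) = -5.171875.
Sum = Σ Δt_i · r(t_i).
Sum = -0.3359375.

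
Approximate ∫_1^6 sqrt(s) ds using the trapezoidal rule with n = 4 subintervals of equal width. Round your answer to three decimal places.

Δs = (6 − 1)/4 = 1.25.
f(1) ≈ 1.000, f(2.25) ≈ 1.500, f(3.5) ≈ 1.871, f(4.75) ≈ 2.179, f(6) ≈ 2.449.
T_4 = (Δs/2)·[f(s_0) + 2f(s_1) + 2f(s_2) + 2f(s_3) + f(s_4)].
Sum ≈ 9.094.

9.094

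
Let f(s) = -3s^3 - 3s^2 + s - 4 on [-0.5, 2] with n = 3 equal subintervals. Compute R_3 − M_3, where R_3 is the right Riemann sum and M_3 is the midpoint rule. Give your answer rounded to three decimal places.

R_3 ≈ -44.82639.
M_3 ≈ -26.79253.
R_3 − M_3 ≈ -18.034.

-18.034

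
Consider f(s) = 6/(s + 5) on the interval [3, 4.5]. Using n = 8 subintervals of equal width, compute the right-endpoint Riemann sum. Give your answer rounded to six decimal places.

1.020079

Δs = (4.5 − 3)/8 = 0.1875.
Right endpoints: 3.1875, 3.375, 3.5625, 3.75, 3.9375, 4.125, 4.3125, 4.5.
f(3.1875) = 96/131, f(3.375) = 48/67, f(3.5625) = 96/137, f(3.75) = 24/35, f(3.9375) = 96/143, f(4.125) = 48/73, f(4.3125) = 96/149, f(4.5) = 12/19.
Sum = Δs · [f(3.1875) + f(3.375) + f(3.5625) + ...].
Sum ≈ 1.020079.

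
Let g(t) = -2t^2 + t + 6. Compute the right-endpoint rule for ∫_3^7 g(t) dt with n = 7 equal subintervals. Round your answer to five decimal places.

-188.81633

Δt = (7 − 3)/7 = 4/7.
Right endpoints: 25/7, 29/7, 33/7, 37/7, 41/7, 45/7, 7.
g(25/7) = -781/49, g(29/7) = -1185/49, g(33/7) = -1653/49, g(37/7) = -2185/49, g(41/7) = -2781/49, g(45/7) = -3441/49, g(7) = -85.
Sum = Δt · [g(25/7) + g(29/7) + g(33/7) + ...].
Sum ≈ -188.81633.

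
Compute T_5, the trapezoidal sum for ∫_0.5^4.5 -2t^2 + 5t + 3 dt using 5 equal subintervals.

0.48

Δt = (4.5 − 0.5)/5 = 0.8.
f(0.5) = 5, f(1.3) = 6.12, f(2.1) = 4.68, f(2.9) = 0.68, f(3.7) = -5.88, f(4.5) = -15.
T_5 = (Δt/2)·[f(t_0) + 2f(t_1) + ... + 2f(t_{4}) + f(t_5)].
Sum = 0.48.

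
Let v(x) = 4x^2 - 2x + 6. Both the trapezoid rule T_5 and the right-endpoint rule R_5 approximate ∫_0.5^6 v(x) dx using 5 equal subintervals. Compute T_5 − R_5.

-72.6

T_5 = 289.52.
R_5 = 362.12.
T_5 − R_5 = -72.6.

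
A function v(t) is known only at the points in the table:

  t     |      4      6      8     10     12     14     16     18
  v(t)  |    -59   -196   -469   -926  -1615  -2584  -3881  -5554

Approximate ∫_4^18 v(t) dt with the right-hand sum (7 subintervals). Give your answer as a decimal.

-30450

Δt = 2.
Sum = 2·[(-196) + (-469) + (-926) + (-1615) + (-2584) + (-3881) + (-5554)] = -30450.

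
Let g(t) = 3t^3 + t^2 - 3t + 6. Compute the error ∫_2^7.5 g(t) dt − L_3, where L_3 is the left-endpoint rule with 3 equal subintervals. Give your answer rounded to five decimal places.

1036.13252

Exact integral: ∫_2^7.5 g(t) dt ≈ 2453.6302083.
L_3 ≈ 1417.4976852.
Error ≈ 2453.6302083 − 1417.4976852 ≈ 1036.13252.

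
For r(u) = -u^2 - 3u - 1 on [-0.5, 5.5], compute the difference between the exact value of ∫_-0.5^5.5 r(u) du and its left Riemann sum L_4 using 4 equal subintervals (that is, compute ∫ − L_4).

Exact integral: ∫_-0.5^5.5 r(u) du = -106.5.
L_4 = -72.75.
Error = -106.5 − (-72.75) = -33.75.

-33.75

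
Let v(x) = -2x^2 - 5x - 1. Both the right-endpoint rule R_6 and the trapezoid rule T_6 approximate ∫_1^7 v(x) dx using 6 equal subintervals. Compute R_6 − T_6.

R_6 = -419.
T_6 = -356.
R_6 − T_6 = -63.

-63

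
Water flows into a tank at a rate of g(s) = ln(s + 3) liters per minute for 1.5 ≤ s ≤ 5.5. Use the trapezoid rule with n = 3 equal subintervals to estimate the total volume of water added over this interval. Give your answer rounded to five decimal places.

Δs = (5.5 − 1.5)/3 = 4/3.
g(1.5) ≈ 1.50408, g(17/6) ≈ 1.76359, g(25/6) ≈ 1.96944, g(5.5) ≈ 2.14007.
T_3 = (Δs/2)·[g(s_0) + 2g(s_1) + 2g(s_2) + g(s_3)].
Sum ≈ 7.40680.

7.40680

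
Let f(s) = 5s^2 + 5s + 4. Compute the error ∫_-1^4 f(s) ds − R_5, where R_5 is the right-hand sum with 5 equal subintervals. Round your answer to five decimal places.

-54.16667

Exact integral: ∫_-1^4 f(s) ds ≈ 165.8333333.
R_5 = 220.
Error ≈ 165.8333333 − 220 ≈ -54.16667.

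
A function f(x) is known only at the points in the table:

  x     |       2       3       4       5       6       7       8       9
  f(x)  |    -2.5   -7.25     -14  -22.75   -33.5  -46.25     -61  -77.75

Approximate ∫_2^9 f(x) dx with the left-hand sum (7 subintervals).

Δx = 1.
Sum = 1·[(-2.5) + (-7.25) + (-14) + (-22.75) + (-33.5) + (-46.25) + (-61)] = -187.25.

-187.25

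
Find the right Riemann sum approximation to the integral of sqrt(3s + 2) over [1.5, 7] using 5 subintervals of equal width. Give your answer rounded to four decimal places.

22.0373

Δs = (7 − 1.5)/5 = 1.1.
Right endpoints: 2.6, 3.7, 4.8, 5.9, 7.
f(2.6) ≈ 3.1305, f(3.7) ≈ 3.6194, f(4.8) ≈ 4.0497, f(5.9) ≈ 4.4385, f(7) ≈ 4.7958.
Sum = Δs · [f(2.6) + f(3.7) + f(4.8) + f(5.9) + f(7)].
Sum ≈ 22.0373.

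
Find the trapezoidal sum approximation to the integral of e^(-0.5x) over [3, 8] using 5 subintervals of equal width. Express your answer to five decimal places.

0.41813

Δx = (8 − 3)/5 = 1.
f(3) ≈ 0.22313, f(4) ≈ 0.13534, f(5) ≈ 0.08208, f(6) ≈ 0.04979, f(7) ≈ 0.03020, f(8) ≈ 0.01832.
T_5 = (Δx/2)·[f(x_0) + 2f(x_1) + ... + 2f(x_{4}) + f(x_5)].
Sum ≈ 0.41813.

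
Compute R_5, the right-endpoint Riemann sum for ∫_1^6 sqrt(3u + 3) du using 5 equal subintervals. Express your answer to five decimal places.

19.16230

Δu = (6 − 1)/5 = 1.
Right endpoints: 2, 3, 4, 5, 6.
f(2) ≈ 3.00000, f(3) ≈ 3.46410, f(4) ≈ 3.87298, f(5) ≈ 4.24264, f(6) ≈ 4.58258.
Sum = Δu · [f(2) + f(3) + f(4) + f(5) + f(6)].
Sum ≈ 19.16230.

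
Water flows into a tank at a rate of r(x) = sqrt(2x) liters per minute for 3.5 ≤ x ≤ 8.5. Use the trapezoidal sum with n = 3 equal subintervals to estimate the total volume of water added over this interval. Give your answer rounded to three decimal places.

Δx = (8.5 − 3.5)/3 = 5/3.
r(3.5) ≈ 2.646, r(31/6) ≈ 3.215, r(41/6) ≈ 3.697, r(8.5) ≈ 4.123.
T_3 = (Δx/2)·[r(x_0) + 2r(x_1) + 2r(x_2) + r(x_3)].
Sum ≈ 17.160.

17.160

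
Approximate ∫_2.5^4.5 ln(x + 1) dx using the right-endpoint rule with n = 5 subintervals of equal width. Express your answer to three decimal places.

Δx = (4.5 − 2.5)/5 = 0.4.
Right endpoints: 2.9, 3.3, 3.7, 4.1, 4.5.
f(2.9) ≈ 1.361, f(3.3) ≈ 1.459, f(3.7) ≈ 1.548, f(4.1) ≈ 1.629, f(4.5) ≈ 1.705.
Sum = Δx · [f(2.9) + f(3.3) + f(3.7) + f(4.1) + f(4.5)].
Sum ≈ 3.080.

3.080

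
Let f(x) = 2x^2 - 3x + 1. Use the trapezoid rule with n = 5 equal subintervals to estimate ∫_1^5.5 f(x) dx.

72.09

Δx = (5.5 − 1)/5 = 0.9.
f(1) = 0, f(1.9) = 2.52, f(2.8) = 8.28, f(3.7) = 17.28, f(4.6) = 29.52, f(5.5) = 45.
T_5 = (Δx/2)·[f(x_0) + 2f(x_1) + ... + 2f(x_{4}) + f(x_5)].
Sum = 72.09.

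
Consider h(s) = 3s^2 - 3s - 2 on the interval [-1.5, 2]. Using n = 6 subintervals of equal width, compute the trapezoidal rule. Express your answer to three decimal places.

Δs = (2 − (-1.5))/6 = 7/12.
h(-1.5) = 9.25, h(-11/12) = 157/48, h(-1/3) = -2/3, h(0.25) = -2.5625, h(5/6) = -29/12, h(17/12) = -11/48, h(2) = 4.
T_6 = (Δs/2)·[h(s_0) + 2h(s_1) + ... + 2h(s_{5}) + h(s_6)].
Sum ≈ 2.345.

2.345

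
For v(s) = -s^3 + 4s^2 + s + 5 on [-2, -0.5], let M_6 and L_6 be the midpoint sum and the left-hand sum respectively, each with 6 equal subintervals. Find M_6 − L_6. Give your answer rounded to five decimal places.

M_6 ≈ 20.0488281.
L_6 = 22.90234375.
M_6 − L_6 ≈ -2.85352.

-2.85352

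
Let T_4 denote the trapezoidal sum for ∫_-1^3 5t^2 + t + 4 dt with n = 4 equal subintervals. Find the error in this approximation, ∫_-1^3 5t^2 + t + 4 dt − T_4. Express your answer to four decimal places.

Exact integral: ∫_-1^3 f(t) dt ≈ 66.666667.
T_4 = 70.
Error ≈ 66.666667 − 70 ≈ -3.3333.

-3.3333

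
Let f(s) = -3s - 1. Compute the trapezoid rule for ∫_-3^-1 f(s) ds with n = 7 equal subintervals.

10

Δs = (-1 − (-3))/7 = 2/7.
f(-3) = 8, f(-19/7) = 50/7, f(-17/7) = 44/7, f(-15/7) = 38/7, f(-13/7) = 32/7, f(-11/7) = 26/7, f(-9/7) = 20/7, f(-1) = 2.
T_7 = (Δs/2)·[f(s_0) + 2f(s_1) + ... + 2f(s_{6}) + f(s_7)].
Sum = 10.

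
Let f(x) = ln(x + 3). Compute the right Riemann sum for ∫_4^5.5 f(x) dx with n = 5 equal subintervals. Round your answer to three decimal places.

3.098

Δx = (5.5 − 4)/5 = 0.3.
Right endpoints: 4.3, 4.6, 4.9, 5.2, 5.5.
f(4.3) ≈ 1.988, f(4.6) ≈ 2.028, f(4.9) ≈ 2.067, f(5.2) ≈ 2.104, f(5.5) ≈ 2.140.
Sum = Δx · [f(4.3) + f(4.6) + f(4.9) + f(5.2) + f(5.5)].
Sum ≈ 3.098.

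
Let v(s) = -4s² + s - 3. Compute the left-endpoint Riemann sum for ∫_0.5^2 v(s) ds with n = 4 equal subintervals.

-10.734375

Δs = (2 − 0.5)/4 = 0.375.
Left endpoints: 0.5, 0.875, 1.25, 1.625.
v(0.5) = -3.5, v(0.875) = -5.1875, v(1.25) = -8, v(1.625) = -11.9375.
Sum = Δs · [v(0.5) + v(0.875) + v(1.25) + v(1.625)].
Sum = -10.734375.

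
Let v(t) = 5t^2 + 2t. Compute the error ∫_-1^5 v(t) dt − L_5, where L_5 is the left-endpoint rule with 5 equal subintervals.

72

Exact integral: ∫_-1^5 v(t) dt = 234.
L_5 = 162.
Error = 234 − 162 = 72.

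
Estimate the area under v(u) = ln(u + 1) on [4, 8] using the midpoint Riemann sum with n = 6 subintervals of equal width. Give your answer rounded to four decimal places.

7.7295

Δu = (8 − 4)/6 = 2/3.
Midpoints: 13/3, 5, 17/3, 19/3, 7, 23/3.
v(13/3) ≈ 1.6740, v(5) ≈ 1.7918, v(17/3) ≈ 1.8971, v(19/3) ≈ 1.9924, v(7) ≈ 2.0794, v(23/3) ≈ 2.1595.
Sum = Δu · [v(13/3) + v(5) + v(17/3) + ...].
Sum ≈ 7.7295.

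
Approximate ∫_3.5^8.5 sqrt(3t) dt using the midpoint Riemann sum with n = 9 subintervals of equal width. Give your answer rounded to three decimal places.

Δt = (8.5 − 3.5)/9 = 5/9.
Midpoints: 34/9, 13/3, 44/9, 49/9, 6, 59/9, 64/9, 23/3, 74/9.
f(34/9) ≈ 3.367, f(13/3) ≈ 3.606, f(44/9) ≈ 3.830, f(49/9) ≈ 4.041, f(6) ≈ 4.243, f(59/9) ≈ 4.435, f(64/9) ≈ 4.619, f(23/3) ≈ 4.796, f(74/9) ≈ 4.967.
Sum = Δt · [f(34/9) + f(13/3) + f(44/9) + ...].
Sum ≈ 21.057.

21.057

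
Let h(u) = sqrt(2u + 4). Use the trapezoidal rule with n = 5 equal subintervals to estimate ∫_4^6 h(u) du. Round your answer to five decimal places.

Δu = (6 − 4)/5 = 0.4.
h(4) ≈ 3.46410, h(4.4) ≈ 3.57771, h(4.8) ≈ 3.68782, h(5.2) ≈ 3.79473, h(5.6) ≈ 3.89872, h(6) ≈ 4.00000.
T_5 = (Δu/2)·[h(u_0) + 2h(u_1) + ... + 2h(u_{4}) + h(u_5)].
Sum ≈ 7.47641.

7.47641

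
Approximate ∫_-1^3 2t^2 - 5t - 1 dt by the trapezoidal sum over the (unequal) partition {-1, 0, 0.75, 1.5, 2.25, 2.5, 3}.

-4.53125

Subinterval widths: 1, 0.75, 0.75, 0.75, 0.25, 0.5.
f(-1) = 6, f(0) = -1, f(0.75) = -3.625, f(1.5) = -4, f(2.25) = -2.125, f(2.5) = -1, f(3) = 2.
On each subinterval the trapezoid contributes (Δt_i/2)·[f(t_{i-1}) + f(t_i)].
Sum = -4.53125.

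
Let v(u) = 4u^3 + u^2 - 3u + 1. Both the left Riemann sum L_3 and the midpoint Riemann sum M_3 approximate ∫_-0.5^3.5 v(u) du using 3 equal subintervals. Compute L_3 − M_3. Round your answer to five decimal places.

-80.88889

L_3 ≈ 58.1851852.
M_3 ≈ 139.0740741.
L_3 − M_3 ≈ -80.88889.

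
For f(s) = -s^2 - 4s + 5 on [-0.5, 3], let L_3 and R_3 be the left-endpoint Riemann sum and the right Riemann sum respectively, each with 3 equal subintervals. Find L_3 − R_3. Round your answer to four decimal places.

L_3 ≈ 3.435185.
R_3 ≈ -23.106481.
L_3 − R_3 ≈ 26.5417.

26.5417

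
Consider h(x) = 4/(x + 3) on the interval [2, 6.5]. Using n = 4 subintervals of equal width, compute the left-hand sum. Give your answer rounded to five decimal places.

2.79270

Δx = (6.5 − 2)/4 = 1.125.
Left endpoints: 2, 3.125, 4.25, 5.375.
h(2) = 0.8, h(3.125) = 32/49, h(4.25) = 16/29, h(5.375) = 32/67.
Sum = Δx · [h(2) + h(3.125) + h(4.25) + h(5.375)].
Sum ≈ 2.79270.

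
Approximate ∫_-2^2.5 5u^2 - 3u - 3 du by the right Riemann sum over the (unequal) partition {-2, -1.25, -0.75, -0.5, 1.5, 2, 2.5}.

30.765625

Subinterval widths: 0.75, 0.5, 0.25, 2, 0.5, 0.5.
Right endpoints: -1.25, -0.75, -0.5, 1.5, 2, 2.5.
f(-1.25) = 8.5625, f(-0.75) = 2.0625, f(-0.5) = -0.25, f(1.5) = 3.75, f(2) = 11, f(2.5) = 20.75.
Sum = Σ Δu_i · f(u_i).
Sum = 30.765625.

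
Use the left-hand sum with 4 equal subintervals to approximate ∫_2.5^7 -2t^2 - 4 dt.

Δt = (7 − 2.5)/4 = 1.125.
Left endpoints: 2.5, 3.625, 4.75, 5.875.
f(2.5) = -16.5, f(3.625) = -30.28125, f(4.75) = -49.125, f(5.875) = -73.03125.
Sum = Δt · [f(2.5) + f(3.625) + f(4.75) + f(5.875)].
Sum = -190.0546875.

-190.0546875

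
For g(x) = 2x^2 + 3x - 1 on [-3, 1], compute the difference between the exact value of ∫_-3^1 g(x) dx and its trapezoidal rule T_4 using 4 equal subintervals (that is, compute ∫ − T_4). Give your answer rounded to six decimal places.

-1.333333

Exact integral: ∫_-3^1 g(x) dx ≈ 2.66666667.
T_4 = 4.
Error ≈ 2.66666667 − 4 ≈ -1.333333.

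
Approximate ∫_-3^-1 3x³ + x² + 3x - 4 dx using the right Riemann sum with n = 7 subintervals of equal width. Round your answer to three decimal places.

-60.939

Δx = (-1 − (-3))/7 = 2/7.
Right endpoints: -19/7, -17/7, -15/7, -13/7, -11/7, -9/7, -1.
f(-19/7) = -22215/343, f(-17/7) = -16587/343, f(-15/7) = -12127/343, f(-13/7) = -8691/343, f(-11/7) = -6135/343, f(-9/7) = -4315/343, f(-1) = -9.
Sum = Δx · [f(-19/7) + f(-17/7) + f(-15/7) + ...].
Sum ≈ -60.939.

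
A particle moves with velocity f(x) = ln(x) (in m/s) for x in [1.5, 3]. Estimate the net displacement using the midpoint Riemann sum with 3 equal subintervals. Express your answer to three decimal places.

1.191

Δx = (3 − 1.5)/3 = 0.5.
Midpoints: 1.75, 2.25, 2.75.
f(1.75) ≈ 0.560, f(2.25) ≈ 0.811, f(2.75) ≈ 1.012.
Sum = Δx · [f(1.75) + f(2.25) + f(2.75)].
Sum ≈ 1.191.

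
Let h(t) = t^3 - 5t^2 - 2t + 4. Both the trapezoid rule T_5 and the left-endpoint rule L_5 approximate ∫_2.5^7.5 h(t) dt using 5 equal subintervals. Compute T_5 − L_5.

T_5 = 82.5.
L_5 = 9.375.
T_5 − L_5 = 73.125.

73.125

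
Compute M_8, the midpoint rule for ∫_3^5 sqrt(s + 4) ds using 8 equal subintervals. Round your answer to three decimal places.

5.653

Δs = (5 − 3)/8 = 0.25.
Midpoints: 3.125, 3.375, 3.625, 3.875, 4.125, 4.375, 4.625, 4.875.
f(3.125) ≈ 2.669, f(3.375) ≈ 2.716, f(3.625) ≈ 2.761, f(3.875) ≈ 2.806, f(4.125) ≈ 2.850, f(4.375) ≈ 2.894, f(4.625) ≈ 2.937, f(4.875) ≈ 2.979.
Sum = Δs · [f(3.125) + f(3.375) + f(3.625) + ...].
Sum ≈ 5.653.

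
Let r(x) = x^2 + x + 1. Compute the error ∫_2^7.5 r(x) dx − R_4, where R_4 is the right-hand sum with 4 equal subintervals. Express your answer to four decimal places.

-41.4362

Exact integral: ∫_2^7.5 r(x) dx ≈ 169.583333.
R_4 = 211.01953125.
Error ≈ 169.583333 − 211.01953125 ≈ -41.4362.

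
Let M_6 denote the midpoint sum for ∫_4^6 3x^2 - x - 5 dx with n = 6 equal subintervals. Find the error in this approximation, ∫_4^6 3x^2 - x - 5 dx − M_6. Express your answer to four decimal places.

0.0556

Exact integral: ∫_4^6 f(x) dx = 132.
M_6 ≈ 131.944444.
Error ≈ 132 − 131.944444 ≈ 0.0556.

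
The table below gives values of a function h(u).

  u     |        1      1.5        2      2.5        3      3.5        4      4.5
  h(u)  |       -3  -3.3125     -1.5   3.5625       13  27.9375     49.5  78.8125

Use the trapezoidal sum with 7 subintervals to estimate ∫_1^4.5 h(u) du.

63.546875

Δu = 0.5.
T_7 = (0.5/2)·[(-3) + 2·(-3.3125) + 2·(-1.5) + 2·3.5625 + 2·13 + 2·27.9375 + 2·49.5 + 78.8125] = 63.546875.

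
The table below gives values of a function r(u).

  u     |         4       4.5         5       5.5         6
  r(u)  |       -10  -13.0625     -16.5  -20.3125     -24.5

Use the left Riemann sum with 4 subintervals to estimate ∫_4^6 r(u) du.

-29.9375

Δu = 0.5.
Sum = 0.5·[(-10) + (-13.0625) + (-16.5) + (-20.3125)] = -29.9375.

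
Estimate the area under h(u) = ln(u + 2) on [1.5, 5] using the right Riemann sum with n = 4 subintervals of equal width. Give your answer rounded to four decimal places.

Δu = (5 − 1.5)/4 = 0.875.
Right endpoints: 2.375, 3.25, 4.125, 5.
h(2.375) ≈ 1.4759, h(3.25) ≈ 1.6582, h(4.125) ≈ 1.8124, h(5) ≈ 1.9459.
Sum = Δu · [h(2.375) + h(3.25) + h(4.125) + h(5)].
Sum ≈ 6.0309.

6.0309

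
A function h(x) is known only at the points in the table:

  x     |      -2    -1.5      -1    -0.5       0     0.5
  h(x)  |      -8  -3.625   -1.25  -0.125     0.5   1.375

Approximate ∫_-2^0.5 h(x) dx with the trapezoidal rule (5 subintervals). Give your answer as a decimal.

-3.90625

Δx = 0.5.
T_5 = (0.5/2)·[(-8) + 2·(-3.625) + 2·(-1.25) + 2·(-0.125) + 2·0.5 + 1.375] = -3.90625.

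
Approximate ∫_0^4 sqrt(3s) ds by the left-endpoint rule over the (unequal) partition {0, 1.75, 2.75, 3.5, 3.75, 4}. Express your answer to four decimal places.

6.0941

Subinterval widths: 1.75, 1, 0.75, 0.25, 0.25.
Left endpoints: 0, 1.75, 2.75, 3.5, 3.75.
f(0) ≈ 0.0000, f(1.75) ≈ 2.2913, f(2.75) ≈ 2.8723, f(3.5) ≈ 3.2404, f(3.75) ≈ 3.3541.
Sum = Σ Δs_i · f(s_i).
Sum ≈ 6.0941.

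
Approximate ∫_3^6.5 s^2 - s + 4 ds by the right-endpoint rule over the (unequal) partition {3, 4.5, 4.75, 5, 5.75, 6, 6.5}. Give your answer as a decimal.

Subinterval widths: 1.5, 0.25, 0.25, 0.75, 0.25, 0.5.
Right endpoints: 4.5, 4.75, 5, 5.75, 6, 6.5.
f(4.5) = 19.75, f(4.75) = 21.8125, f(5) = 24, f(5.75) = 31.3125, f(6) = 34, f(6.5) = 39.75.
Sum = Σ Δs_i · f(s_i).
Sum = 92.9375.

92.9375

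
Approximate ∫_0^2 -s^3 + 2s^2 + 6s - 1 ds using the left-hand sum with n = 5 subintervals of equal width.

Δs = (2 − 0)/5 = 0.4.
Left endpoints: 0, 0.4, 0.8, 1.2, 1.6.
f(0) = -1, f(0.4) = 1.656, f(0.8) = 4.568, f(1.2) = 7.352, f(1.6) = 9.624.
Sum = Δs · [f(0) + f(0.4) + f(0.8) + f(1.2) + f(1.6)].
Sum = 8.88.

8.88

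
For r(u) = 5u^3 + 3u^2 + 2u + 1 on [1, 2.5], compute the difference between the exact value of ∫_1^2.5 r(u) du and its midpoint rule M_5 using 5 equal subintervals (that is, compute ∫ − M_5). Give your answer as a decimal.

0.3290625

Exact integral: ∫_1^2.5 r(u) du = 68.953125.
M_5 = 68.6240625.
Error = 68.953125 − 68.6240625 = 0.3290625.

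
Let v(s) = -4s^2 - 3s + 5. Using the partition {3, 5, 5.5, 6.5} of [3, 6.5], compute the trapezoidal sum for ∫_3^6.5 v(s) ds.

-368.625

Subinterval widths: 2, 0.5, 1.
v(3) = -40, v(5) = -110, v(5.5) = -132.5, v(6.5) = -183.5.
On each subinterval the trapezoid contributes (Δs_i/2)·[v(s_{i-1}) + v(s_i)].
Sum = -368.625.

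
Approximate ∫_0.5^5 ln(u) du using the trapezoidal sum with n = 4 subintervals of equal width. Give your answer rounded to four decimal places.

3.7235

Δu = (5 − 0.5)/4 = 1.125.
f(0.5) ≈ -0.6931, f(1.625) ≈ 0.4855, f(2.75) ≈ 1.0116, f(3.875) ≈ 1.3545, f(5) ≈ 1.6094.
T_4 = (Δu/2)·[f(u_0) + 2f(u_1) + 2f(u_2) + 2f(u_3) + f(u_4)].
Sum ≈ 3.7235.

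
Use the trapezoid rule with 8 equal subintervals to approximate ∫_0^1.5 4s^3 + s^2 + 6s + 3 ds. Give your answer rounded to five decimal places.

17.52539

Δs = (1.5 − 0)/8 = 0.1875.
f(0) = 3, f(0.1875) = 4287/1024, f(0.375) = 5.6015625, f(0.5625) = 7581/1024, f(0.75) = 9.75, f(0.9375) = 13107/1024, f(1.125) = 16.7109375, f(1.3125) = 22161/1024, f(1.5) = 27.75.
T_8 = (Δs/2)·[f(s_0) + 2f(s_1) + ... + 2f(s_{7}) + f(s_8)].
Sum ≈ 17.52539.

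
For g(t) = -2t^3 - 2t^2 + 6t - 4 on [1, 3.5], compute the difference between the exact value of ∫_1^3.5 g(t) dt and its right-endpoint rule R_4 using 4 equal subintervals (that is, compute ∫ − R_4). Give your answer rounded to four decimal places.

31.0384

Exact integral: ∫_1^3.5 g(t) dt ≈ -78.697917.
R_4 ≈ -109.736328.
Error ≈ -78.697917 − (-109.736328) ≈ 31.0384.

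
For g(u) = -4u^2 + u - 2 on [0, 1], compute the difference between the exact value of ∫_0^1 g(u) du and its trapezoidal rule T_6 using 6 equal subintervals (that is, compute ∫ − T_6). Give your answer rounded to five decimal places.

0.01852

Exact integral: ∫_0^1 g(u) du ≈ -2.8333333.
T_6 ≈ -2.8518519.
Error ≈ -2.8333333 − (-2.8518519) ≈ 0.01852.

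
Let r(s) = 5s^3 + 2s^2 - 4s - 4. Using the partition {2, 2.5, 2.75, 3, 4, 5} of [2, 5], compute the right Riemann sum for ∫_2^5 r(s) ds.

1081.58984375

Subinterval widths: 0.5, 0.25, 0.25, 1, 1.
Right endpoints: 2.5, 2.75, 3, 4, 5.
r(2.5) = 76.625, r(2.75) = 104.109375, r(3) = 137, r(4) = 332, r(5) = 651.
Sum = Σ Δs_i · r(s_i).
Sum = 1081.58984375.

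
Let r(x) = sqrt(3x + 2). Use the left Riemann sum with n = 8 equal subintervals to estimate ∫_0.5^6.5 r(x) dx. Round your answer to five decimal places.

19.63907

Δx = (6.5 − 0.5)/8 = 0.75.
Left endpoints: 0.5, 1.25, 2, 2.75, 3.5, 4.25, 5, 5.75.
r(0.5) ≈ 1.87083, r(1.25) ≈ 2.39792, r(2) ≈ 2.82843, r(2.75) ≈ 3.20156, r(3.5) ≈ 3.53553, r(4.25) ≈ 3.84057, r(5) ≈ 4.12311, r(5.75) ≈ 4.38748.
Sum = Δx · [r(0.5) + r(1.25) + r(2) + ...].
Sum ≈ 19.63907.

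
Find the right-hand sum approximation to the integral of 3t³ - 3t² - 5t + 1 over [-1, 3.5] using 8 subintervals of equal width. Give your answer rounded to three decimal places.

67.454

Δt = (3.5 − (-1))/8 = 0.5625.
Right endpoints: -0.4375, 0.125, 0.6875, 1.25, 1.8125, 2.375, 2.9375, 3.5.
f(-0.4375) = 9675/4096, f(0.125) = 171/512, f(0.6875) = -11799/4096, f(1.25) = -4.078125, f(1.8125) = -225/4096, f(2.375) = 6345/512, f(2.9375) = 149373/4096, f(3.5) = 75.375.
Sum = Δt · [f(-0.4375) + f(0.125) + f(0.6875) + ...].
Sum ≈ 67.454.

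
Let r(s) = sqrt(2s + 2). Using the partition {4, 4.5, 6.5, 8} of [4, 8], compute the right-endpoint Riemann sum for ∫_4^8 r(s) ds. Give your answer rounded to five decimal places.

15.76824

Subinterval widths: 0.5, 2, 1.5.
Right endpoints: 4.5, 6.5, 8.
r(4.5) ≈ 3.31662, r(6.5) ≈ 3.87298, r(8) ≈ 4.24264.
Sum = Σ Δs_i · r(s_i).
Sum ≈ 15.76824.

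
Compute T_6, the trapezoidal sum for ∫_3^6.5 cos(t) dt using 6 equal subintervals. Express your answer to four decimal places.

0.0719

Δt = (6.5 − 3)/6 = 7/12.
f(3) ≈ -0.9900, f(43/12) ≈ -0.9040, f(25/6) ≈ -0.5190, f(4.75) ≈ 0.0376, f(16/3) ≈ 0.5818, f(71/12) ≈ 0.9336, f(6.5) ≈ 0.9766.
T_6 = (Δt/2)·[f(t_0) + 2f(t_1) + ... + 2f(t_{5}) + f(t_6)].
Sum ≈ 0.0719.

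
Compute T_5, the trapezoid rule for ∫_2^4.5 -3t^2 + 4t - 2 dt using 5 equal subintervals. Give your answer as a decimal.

-55.9375

Δt = (4.5 − 2)/5 = 0.5.
f(2) = -6, f(2.5) = -10.75, f(3) = -17, f(3.5) = -24.75, f(4) = -34, f(4.5) = -44.75.
T_5 = (Δt/2)·[f(t_0) + 2f(t_1) + ... + 2f(t_{4}) + f(t_5)].
Sum = -55.9375.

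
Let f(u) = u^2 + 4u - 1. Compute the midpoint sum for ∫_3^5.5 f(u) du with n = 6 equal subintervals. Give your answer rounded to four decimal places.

Δu = (5.5 − 3)/6 = 5/12.
Midpoints: 77/24, 3.625, 97/24, 107/24, 4.875, 127/24.
f(77/24) = 12745/576, f(3.625) = 26.640625, f(97/24) = 18145/576, f(107/24) = 21145/576, f(4.875) = 42.265625, f(127/24) = 27745/576.
Sum = Δu · [f(77/24) + f(3.625) + f(97/24) + ...].
Sum ≈ 86.4222.

86.4222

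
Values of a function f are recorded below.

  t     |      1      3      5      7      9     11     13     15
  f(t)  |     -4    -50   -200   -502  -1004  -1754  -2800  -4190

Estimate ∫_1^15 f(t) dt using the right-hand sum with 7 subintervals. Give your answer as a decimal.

-21000

Δt = 2.
Sum = 2·[(-50) + (-200) + (-502) + (-1004) + (-1754) + (-2800) + (-4190)] = -21000.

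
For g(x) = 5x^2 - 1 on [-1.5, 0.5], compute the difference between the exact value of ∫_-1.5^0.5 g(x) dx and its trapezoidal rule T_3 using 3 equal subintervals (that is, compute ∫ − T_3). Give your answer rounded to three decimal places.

Exact integral: ∫_-1.5^0.5 g(x) dx ≈ 3.83333.
T_3 ≈ 4.57407.
Error ≈ 3.83333 − 4.57407 ≈ -0.741.

-0.741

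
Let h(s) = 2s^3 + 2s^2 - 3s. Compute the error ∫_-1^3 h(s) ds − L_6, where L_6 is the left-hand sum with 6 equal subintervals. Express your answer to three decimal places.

17.630

Exact integral: ∫_-1^3 h(s) ds ≈ 46.66667.
L_6 ≈ 29.03704.
Error ≈ 46.66667 − 29.03704 ≈ 17.630.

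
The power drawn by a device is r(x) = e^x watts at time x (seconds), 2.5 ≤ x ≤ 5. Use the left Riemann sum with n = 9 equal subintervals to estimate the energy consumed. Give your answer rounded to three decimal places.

Δx = (5 − 2.5)/9 = 5/18.
Left endpoints: 2.5, 25/9, 55/18, 10/3, 65/18, 35/9, 25/6, 40/9, 85/18.
r(2.5) ≈ 12.182, r(25/9) ≈ 16.083, r(55/18) ≈ 21.233, r(10/3) ≈ 28.032, r(65/18) ≈ 37.007, r(35/9) ≈ 48.857, r(25/6) ≈ 64.500, r(40/9) ≈ 85.153, r(85/18) ≈ 112.418.
Sum = Δx · [r(2.5) + r(25/9) + r(55/18) + ...].
Sum ≈ 118.185.

118.185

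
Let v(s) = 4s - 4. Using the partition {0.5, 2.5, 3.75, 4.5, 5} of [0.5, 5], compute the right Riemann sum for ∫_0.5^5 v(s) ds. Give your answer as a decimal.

44.25

Subinterval widths: 2, 1.25, 0.75, 0.5.
Right endpoints: 2.5, 3.75, 4.5, 5.
v(2.5) = 6, v(3.75) = 11, v(4.5) = 14, v(5) = 16.
Sum = Σ Δs_i · v(s_i).
Sum = 44.25.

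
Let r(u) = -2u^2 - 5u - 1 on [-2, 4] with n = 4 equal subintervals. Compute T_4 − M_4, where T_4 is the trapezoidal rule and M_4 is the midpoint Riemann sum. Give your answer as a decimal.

-6.75

T_4 = -88.5.
M_4 = -81.75.
T_4 − M_4 = -6.75.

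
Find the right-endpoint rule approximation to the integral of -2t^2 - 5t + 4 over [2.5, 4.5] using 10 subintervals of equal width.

-81.16

Δt = (4.5 − 2.5)/10 = 0.2.
Right endpoints: 2.7, 2.9, 3.1, 3.3, 3.5, 3.7, 3.9, 4.1, 4.3, 4.5.
f(2.7) = -24.08, f(2.9) = -27.32, f(3.1) = -30.72, f(3.3) = -34.28, f(3.5) = -38, f(3.7) = -41.88, f(3.9) = -45.92, f(4.1) = -50.12, f(4.3) = -54.48, f(4.5) = -59.
Sum = Δt · [f(2.7) + f(2.9) + f(3.1) + ...].
Sum = -81.16.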